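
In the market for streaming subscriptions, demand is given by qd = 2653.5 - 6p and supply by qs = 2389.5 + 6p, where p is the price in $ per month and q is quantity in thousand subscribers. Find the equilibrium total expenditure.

Total expenditure = 55473

Set qd = qs: 2653.5 - 6p = 2389.5 + 6p, so 264 = 12p and p* = 22.
Then q* = 2653.5 - 6(22) = 2521.5.
Total expenditure = p* × q* = 22 × 2521.5 = 55473.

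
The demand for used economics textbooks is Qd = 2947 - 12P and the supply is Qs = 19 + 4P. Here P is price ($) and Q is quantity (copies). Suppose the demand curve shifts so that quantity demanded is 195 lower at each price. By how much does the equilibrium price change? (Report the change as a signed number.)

ΔP = -12.1875

At equilibrium Qd = Qs, so 2947 - 12P = 19 + 4P; collecting terms, 2928 = 16P and P* = 183.
Then Q* = 2947 - 12(183) = 751.
After the shift, demand is Qd = 2752 - 12P.
Re-solving, 16P = 2733 gives P = 170.8125 and Q = 702.25.
ΔP = 170.8125 - 183 = -12.1875.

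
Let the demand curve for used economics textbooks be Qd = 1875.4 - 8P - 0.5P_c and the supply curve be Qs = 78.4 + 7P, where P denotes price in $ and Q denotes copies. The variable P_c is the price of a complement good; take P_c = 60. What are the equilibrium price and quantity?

P* = 117.8, Q* = 903

With P_c = 60, demand is Qd = 1845.4 - 8P.
Set Qd = Qs: 1845.4 - 8P = 78.4 + 7P, so 1767 = 15P and P* = 117.8.
Then Q* = 1845.4 - 8(117.8) = 903.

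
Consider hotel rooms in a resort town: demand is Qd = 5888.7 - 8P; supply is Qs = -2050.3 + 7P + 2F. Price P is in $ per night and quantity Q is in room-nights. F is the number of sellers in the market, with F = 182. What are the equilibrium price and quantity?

With F = 182, supply is Qs = -1686.3 + 7P.
Set Qd = Qs: 5888.7 - 8P = -1686.3 + 7P, so 7575 = 15P and P* = 505.
From the demand curve, Q* = 5888.7 - 8(505) = 1848.7.

P* = 505, Q* = 1848.7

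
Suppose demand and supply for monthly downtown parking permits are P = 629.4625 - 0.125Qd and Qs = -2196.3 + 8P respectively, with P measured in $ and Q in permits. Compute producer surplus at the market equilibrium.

Solving each curve for Q: Qd = 5035.7 - 8P.
The market clears where 5035.7 - 8P = -2196.3 + 8P. Rearranging, 16P = 7232, hence P* = 452.
Then Q* = 5035.7 - 8(452) = 1419.7.
Supply choke price (Qs = 0): P = 274.5375. Producer surplus = ½ × (452 - 274.5375) × 1419.7 = 125971.755625.

Producer surplus = 125971.755625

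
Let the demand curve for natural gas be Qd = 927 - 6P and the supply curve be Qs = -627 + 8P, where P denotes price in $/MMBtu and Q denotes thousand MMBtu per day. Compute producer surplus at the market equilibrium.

At equilibrium Qd = Qs, so 927 - 6P = -627 + 8P; collecting terms, 1554 = 14P and P* = 111.
Plugging P* into demand: Q* = 927 - 6(111) = 261.
Supply choke price (Qs = 0): P = 78.375. Producer surplus = ½ × (111 - 78.375) × 261 = 4257.5625.

Producer surplus = 4257.5625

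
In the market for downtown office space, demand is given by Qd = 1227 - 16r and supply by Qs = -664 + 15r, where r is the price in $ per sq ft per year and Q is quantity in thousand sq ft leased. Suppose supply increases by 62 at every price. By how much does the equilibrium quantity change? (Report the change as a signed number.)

ΔQ = 32

The market clears where 1227 - 16r = -664 + 15r. Rearranging, 31r = 1891, hence r* = 61.
Plugging r* into demand: Q* = 1227 - 16(61) = 251.
After the shift, supply is Qs = -602 + 15r.
The new intersection has 1829 = 31r, i.e. r = 59, Q = 283.
ΔQ = 283 - 251 = 32.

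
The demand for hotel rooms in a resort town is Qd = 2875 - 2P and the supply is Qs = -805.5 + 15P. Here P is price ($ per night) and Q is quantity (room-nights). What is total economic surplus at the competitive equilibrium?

The market clears where 2875 - 2P = -805.5 + 15P. Rearranging, 17P = 3680.5, hence P* = 216.5.
Substitute back: Q* = 2875 - 2(216.5) = 2442.
Demand choke price = 1437.5; supply choke price = 53.7. CS = ½(1437.5 - 216.5)(2442) = 1490841; PS = ½(216.5 - 53.7)(2442) = 198778.8. Total surplus = 1689619.8.

Total surplus = 1689619.8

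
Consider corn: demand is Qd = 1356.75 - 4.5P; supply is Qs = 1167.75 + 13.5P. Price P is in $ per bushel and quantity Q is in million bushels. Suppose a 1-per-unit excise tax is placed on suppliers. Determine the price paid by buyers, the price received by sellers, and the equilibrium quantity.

The tax drives a wedge P_b - P_s = 1. Substituting P_s = P_b - 1 into supply: Qs = 1154.25 + 13.5P_b.
Set Qd = Qs: 1356.75 - 4.5P_b = 1154.25 + 13.5P_b, so 202.5 = 18P_b and P_b = 11.25.
So P_s = 10.25 and the quantity traded is Q = 1356.75 - 4.5(11.25) = 1306.125.

P_b = 11.25, P_s = 10.25, Q = 1306.125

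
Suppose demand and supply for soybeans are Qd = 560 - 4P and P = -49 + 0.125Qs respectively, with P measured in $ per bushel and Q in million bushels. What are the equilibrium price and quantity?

P* = 14, Q* = 504

In direct form, Qs = 392 + 8P.
The market clears where 560 - 4P = 392 + 8P. Rearranging, 12P = 168, hence P* = 14.
Then Q* = 560 - 4(14) = 504.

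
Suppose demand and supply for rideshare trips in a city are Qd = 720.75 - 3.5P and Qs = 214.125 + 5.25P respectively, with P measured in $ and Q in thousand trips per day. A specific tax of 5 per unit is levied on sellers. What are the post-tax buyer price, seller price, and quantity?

The tax drives a wedge P_b - P_s = 5. Substituting P_s = P_b - 5 into supply: Qs = 187.875 + 5.25P_b.
Equate demand and the shifted supply: 720.75 - 3.5P_b = 187.875 + 5.25P_b, giving 8.75P_b = 532.875, so P_b = 60.9.
So P_s = 55.9 and the quantity traded is Q = 720.75 - 3.5(60.9) = 507.6.

P_b = 60.9, P_s = 55.9, Q = 507.6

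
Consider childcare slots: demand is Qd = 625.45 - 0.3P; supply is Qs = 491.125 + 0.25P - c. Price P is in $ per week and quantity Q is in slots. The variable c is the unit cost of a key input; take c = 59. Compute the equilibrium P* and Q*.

With c = 59, supply is Qs = 432.125 + 0.25P.
The market clears where 625.45 - 0.3P = 432.125 + 0.25P. Rearranging, 0.55P = 193.325, hence P* = 351.5.
Then Q* = 625.45 - 0.3(351.5) = 520.

P* = 351.5, Q* = 520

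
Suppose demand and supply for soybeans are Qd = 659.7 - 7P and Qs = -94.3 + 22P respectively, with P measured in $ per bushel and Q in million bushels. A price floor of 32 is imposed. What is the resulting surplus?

Surplus = 174

Evaluating both curves at the floor price 32 gives Qd = 435.7, Qs = 609.7.
Surplus = Qs - Qd = 609.7 - 435.7 = 174.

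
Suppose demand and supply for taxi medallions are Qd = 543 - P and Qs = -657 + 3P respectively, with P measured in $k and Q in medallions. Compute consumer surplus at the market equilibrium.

Equating demand and supply, 543 - P = -657 + 3P gives 4P = 1200, so P* = 300.
Then Q* = 543 - 300 = 243.
Demand choke price (Qd = 0): P = 543. Consumer surplus = ½ × (543 - 300) × 243 = 29524.5.

Consumer surplus = 29524.5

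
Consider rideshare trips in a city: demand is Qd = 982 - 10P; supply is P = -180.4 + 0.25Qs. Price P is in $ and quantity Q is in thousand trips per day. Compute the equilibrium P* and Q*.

P* = 18.6, Q* = 796

Solving each curve for Q: Qs = 721.6 + 4P.
The market clears where 982 - 10P = 721.6 + 4P. Rearranging, 14P = 260.4, hence P* = 18.6.
Plugging P* into demand: Q* = 982 - 10(18.6) = 796.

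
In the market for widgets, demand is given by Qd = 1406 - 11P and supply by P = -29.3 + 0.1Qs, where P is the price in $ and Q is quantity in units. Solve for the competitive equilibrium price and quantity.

P* = 53, Q* = 823

Inverting to quantity form: Qs = 293 + 10P.
At equilibrium Qd = Qs, so 1406 - 11P = 293 + 10P; collecting terms, 1113 = 21P and P* = 53.
Then Q* = 1406 - 11(53) = 823.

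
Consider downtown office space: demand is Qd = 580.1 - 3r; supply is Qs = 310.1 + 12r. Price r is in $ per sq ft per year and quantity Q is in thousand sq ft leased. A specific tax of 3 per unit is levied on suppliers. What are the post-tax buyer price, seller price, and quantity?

r_b = 20.4, r_s = 17.4, Q = 518.9

With a tax of 3 on suppliers, they supply based on the net price r_s = r_b - 3, so Qs = 274.1 + 12r_b.
Equate demand and the shifted supply: 580.1 - 3r_b = 274.1 + 12r_b, giving 15r_b = 306, so r_b = 20.4.
So r_s = 17.4 and the quantity traded is Q = 580.1 - 3(20.4) = 518.9.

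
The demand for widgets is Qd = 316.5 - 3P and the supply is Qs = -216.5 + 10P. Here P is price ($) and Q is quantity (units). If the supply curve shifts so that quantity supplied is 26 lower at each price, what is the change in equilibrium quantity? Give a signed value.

The market clears where 316.5 - 3P = -216.5 + 10P. Rearranging, 13P = 533, hence P* = 41.
From the demand curve, Q* = 316.5 - 3(41) = 193.5.
After the shift, supply is Qs = -242.5 + 10P.
Re-solving, 13P = 559 gives P = 43 and Q = 187.5.
ΔQ = 187.5 - 193.5 = -6.

ΔQ = -6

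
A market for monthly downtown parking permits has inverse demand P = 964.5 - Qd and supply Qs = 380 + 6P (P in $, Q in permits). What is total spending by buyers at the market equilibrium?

Solving each curve for Q: Qd = 964.5 - P.
Set Qd = Qs: 964.5 - P = 380 + 6P, so 584.5 = 7P and P* = 83.5.
Plugging P* into demand: Q* = 964.5 - 83.5 = 881.
Total spending by buyers = P* × Q* = 83.5 × 881 = 73563.5.

Total spending by buyers = 73563.5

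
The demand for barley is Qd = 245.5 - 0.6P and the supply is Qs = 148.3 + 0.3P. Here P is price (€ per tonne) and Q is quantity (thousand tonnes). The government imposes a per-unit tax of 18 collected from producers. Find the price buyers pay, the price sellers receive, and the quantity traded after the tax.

P_b = 114, P_s = 96, Q = 177.1

With a tax of 18 on producers, they supply based on the net price P_s = P_b - 18, so Qs = 142.9 + 0.3P_b.
Set Qd = Qs: 245.5 - 0.6P_b = 142.9 + 0.3P_b, so 102.6 = 0.9P_b and P_b = 114.
Then P_s = 114 - 18 = 96 and Q = 245.5 - 0.6(114) = 177.1.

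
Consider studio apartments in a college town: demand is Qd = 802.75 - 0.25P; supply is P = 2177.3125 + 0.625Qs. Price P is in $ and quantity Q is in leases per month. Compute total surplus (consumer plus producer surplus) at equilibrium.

Total surplus = 115514.578125

Inverting to quantity form: Qs = -3483.7 + 1.6P.
The market clears where 802.75 - 0.25P = -3483.7 + 1.6P. Rearranging, 1.85P = 4286.45, hence P* = 2317.
Then Q* = 802.75 - 0.25(2317) = 223.5.
Demand choke price = 3211; supply choke price = 2177.3125. CS = ½(3211 - 2317)(223.5) = 99904.5; PS = ½(2317 - 2177.3125)(223.5) = 15610.078125. Total surplus = 115514.578125.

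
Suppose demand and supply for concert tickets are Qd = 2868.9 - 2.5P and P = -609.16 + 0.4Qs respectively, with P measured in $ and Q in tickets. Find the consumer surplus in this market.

In direct form, Qs = 1522.9 + 2.5P.
Equating demand and supply, 2868.9 - 2.5P = 1522.9 + 2.5P gives 5P = 1346, so P* = 269.2.
From the demand curve, Q* = 2868.9 - 2.5(269.2) = 2195.9.
Demand choke price (Qd = 0): P = 2868.9/2.5 = 1147.56. Consumer surplus = ½ × (1147.56 - 269.2) × 2195.9 = 964395.362.

Consumer surplus = 964395.362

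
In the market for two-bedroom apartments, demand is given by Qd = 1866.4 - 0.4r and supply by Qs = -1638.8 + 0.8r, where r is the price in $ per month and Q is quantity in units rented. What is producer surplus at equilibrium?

Producer surplus = 304502.5

Set Qd = Qs: 1866.4 - 0.4r = -1638.8 + 0.8r, so 3505.2 = 1.2r and r* = 2921.
Then Q* = 1866.4 - 0.4(2921) = 698.
Supply choke price (Qs = 0): r = 2048.5. Producer surplus = ½ × (2921 - 2048.5) × 698 = 304502.5.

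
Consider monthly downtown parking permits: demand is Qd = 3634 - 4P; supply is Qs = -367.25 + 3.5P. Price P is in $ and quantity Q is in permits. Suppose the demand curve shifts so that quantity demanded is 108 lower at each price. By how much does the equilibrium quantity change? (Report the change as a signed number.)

At equilibrium Qd = Qs, so 3634 - 4P = -367.25 + 3.5P; collecting terms, 4001.25 = 7.5P and P* = 533.5.
Plugging P* into demand: Q* = 3634 - 4(533.5) = 1500.
After the shift, demand is Qd = 3526 - 4P.
New equilibrium: 3893.25 = 7.5P, so P = 519.1 and Q = 1449.6.
ΔQ = 1449.6 - 1500 = -50.4.

ΔQ = -50.4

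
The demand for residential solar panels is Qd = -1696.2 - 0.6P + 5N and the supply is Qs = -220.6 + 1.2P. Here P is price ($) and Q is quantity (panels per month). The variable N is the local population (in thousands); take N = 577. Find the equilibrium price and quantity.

P* = 783, Q* = 719

With N = 577, demand is Qd = 1188.8 - 0.6P.
Equating demand and supply, 1188.8 - 0.6P = -220.6 + 1.2P gives 1.8P = 1409.4, so P* = 783.
From the demand curve, Q* = 1188.8 - 0.6(783) = 719.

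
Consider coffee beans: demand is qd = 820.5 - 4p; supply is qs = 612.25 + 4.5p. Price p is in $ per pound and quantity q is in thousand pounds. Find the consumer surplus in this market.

Equating demand and supply, 820.5 - 4p = 612.25 + 4.5p gives 8.5p = 208.25, so p* = 24.5.
From the demand curve, q* = 820.5 - 4(24.5) = 722.5.
Demand choke price (qd = 0): p = 820.5/4 = 205.125. Consumer surplus = ½ × (205.125 - 24.5) × 722.5 = 65250.78125.

Consumer surplus = 65250.78125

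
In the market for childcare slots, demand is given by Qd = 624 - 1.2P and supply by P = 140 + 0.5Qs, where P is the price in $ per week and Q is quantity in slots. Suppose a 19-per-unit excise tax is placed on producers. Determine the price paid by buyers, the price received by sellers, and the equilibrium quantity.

P_b = 294.375, P_s = 275.375, Q = 270.75

Inverting to quantity form: Qs = -280 + 2P.
With a tax of 19 on producers, they supply based on the net price P_s = P_b - 19, so Qs = -318 + 2P_b.
Set Qd = Qs: 624 - 1.2P_b = -318 + 2P_b, so 942 = 3.2P_b and P_b = 294.375.
So P_s = 275.375 and the quantity traded is Q = 624 - 1.2(294.375) = 270.75.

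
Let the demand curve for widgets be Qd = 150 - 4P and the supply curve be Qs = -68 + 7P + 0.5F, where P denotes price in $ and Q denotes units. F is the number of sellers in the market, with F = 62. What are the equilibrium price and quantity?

P* = 17, Q* = 82

With F = 62, supply is Qs = -37 + 7P.
At equilibrium Qd = Qs, so 150 - 4P = -37 + 7P; collecting terms, 187 = 11P and P* = 17.
Then Q* = 150 - 4(17) = 82.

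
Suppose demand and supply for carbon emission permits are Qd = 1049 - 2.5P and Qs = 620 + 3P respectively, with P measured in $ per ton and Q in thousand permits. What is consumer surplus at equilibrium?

Consumer surplus = 145863.2

Equating demand and supply, 1049 - 2.5P = 620 + 3P gives 5.5P = 429, so P* = 78.
Then Q* = 1049 - 2.5(78) = 854.
Demand choke price (Qd = 0): P = 1049/2.5 = 419.6. Consumer surplus = ½ × (419.6 - 78) × 854 = 145863.2.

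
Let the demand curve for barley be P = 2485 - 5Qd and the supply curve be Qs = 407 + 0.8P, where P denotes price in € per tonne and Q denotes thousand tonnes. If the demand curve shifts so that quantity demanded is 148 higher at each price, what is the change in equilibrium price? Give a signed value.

Solving each curve for Q: Qd = 497 - 0.2P.
At equilibrium Qd = Qs, so 497 - 0.2P = 407 + 0.8P; collecting terms, 90 = P and P* = 90.
Plugging P* into demand: Q* = 497 - 0.2(90) = 479.
After the shift, demand is Qd = 645 - 0.2P.
New equilibrium: 238 = P, so P = 238 and Q = 597.4.
ΔP = 238 - 90 = 148.

ΔP = 148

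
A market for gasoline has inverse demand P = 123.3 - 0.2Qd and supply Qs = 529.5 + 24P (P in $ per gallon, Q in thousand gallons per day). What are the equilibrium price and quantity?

P* = 3, Q* = 601.5

In direct form, Qd = 616.5 - 5P.
The market clears where 616.5 - 5P = 529.5 + 24P. Rearranging, 29P = 87, hence P* = 3.
Then Q* = 616.5 - 5(3) = 601.5.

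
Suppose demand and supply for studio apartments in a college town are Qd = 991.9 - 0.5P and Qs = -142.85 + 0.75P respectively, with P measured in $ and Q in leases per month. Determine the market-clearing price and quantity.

P* = 907.8, Q* = 538

At equilibrium Qd = Qs, so 991.9 - 0.5P = -142.85 + 0.75P; collecting terms, 1134.75 = 1.25P and P* = 907.8.
Then Q* = 991.9 - 0.5(907.8) = 538.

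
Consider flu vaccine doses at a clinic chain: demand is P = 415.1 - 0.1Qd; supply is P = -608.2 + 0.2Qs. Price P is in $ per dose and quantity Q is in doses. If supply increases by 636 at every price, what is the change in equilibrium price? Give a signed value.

Inverting to quantity form: Qd = 4151 - 10P and Qs = 3041 + 5P.
The market clears where 4151 - 10P = 3041 + 5P. Rearranging, 15P = 1110, hence P* = 74.
Substitute back: Q* = 4151 - 10(74) = 3411.
After the shift, supply is Qs = 3677 + 5P.
The new intersection has 474 = 15P, i.e. P = 31.6, Q = 3835.
ΔP = 31.6 - 74 = -42.4.

ΔP = -42.4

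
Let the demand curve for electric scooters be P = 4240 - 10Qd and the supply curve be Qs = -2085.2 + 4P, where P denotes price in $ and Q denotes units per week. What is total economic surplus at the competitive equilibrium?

Total surplus = 674572.18

Inverting to quantity form: Qd = 424 - 0.1P.
Equating demand and supply, 424 - 0.1P = -2085.2 + 4P gives 4.1P = 2509.2, so P* = 612.
Plugging P* into demand: Q* = 424 - 0.1(612) = 362.8.
Demand choke price = 4240; supply choke price = 521.3. CS = ½(4240 - 612)(362.8) = 658119.2; PS = ½(612 - 521.3)(362.8) = 16452.98. Total surplus = 674572.18.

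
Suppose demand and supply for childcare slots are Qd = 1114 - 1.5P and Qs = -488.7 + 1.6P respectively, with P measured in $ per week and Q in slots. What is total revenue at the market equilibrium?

Total revenue = 175004.5

Equating demand and supply, 1114 - 1.5P = -488.7 + 1.6P gives 3.1P = 1602.7, so P* = 517.
From the demand curve, Q* = 1114 - 1.5(517) = 338.5.
Total revenue = P* × Q* = 517 × 338.5 = 175004.5.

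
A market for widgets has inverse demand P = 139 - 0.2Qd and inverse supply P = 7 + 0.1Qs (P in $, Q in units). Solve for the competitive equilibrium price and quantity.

In direct form, Qd = 695 - 5P and Qs = -70 + 10P.
Set Qd = Qs: 695 - 5P = -70 + 10P, so 765 = 15P and P* = 51.
Plugging P* into demand: Q* = 695 - 5(51) = 440.

P* = 51, Q* = 440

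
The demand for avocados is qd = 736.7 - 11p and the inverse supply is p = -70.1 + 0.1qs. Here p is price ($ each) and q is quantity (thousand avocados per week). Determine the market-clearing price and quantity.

p* = 1.7, q* = 718

In direct form, qs = 701 + 10p.
Set qd = qs: 736.7 - 11p = 701 + 10p, so 35.7 = 21p and p* = 1.7.
Plugging p* into demand: q* = 736.7 - 11(1.7) = 718.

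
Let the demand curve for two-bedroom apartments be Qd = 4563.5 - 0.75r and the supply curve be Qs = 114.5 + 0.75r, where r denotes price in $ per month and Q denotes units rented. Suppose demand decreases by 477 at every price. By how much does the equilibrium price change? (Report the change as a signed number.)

Δr = -318

Set Qd = Qs: 4563.5 - 0.75r = 114.5 + 0.75r, so 4449 = 1.5r and r* = 2966.
Substitute back: Q* = 4563.5 - 0.75(2966) = 2339.
After the shift, demand is Qd = 4086.5 - 0.75r.
The new intersection has 3972 = 1.5r, i.e. r = 2648, Q = 2100.5.
Δr = 2648 - 2966 = -318.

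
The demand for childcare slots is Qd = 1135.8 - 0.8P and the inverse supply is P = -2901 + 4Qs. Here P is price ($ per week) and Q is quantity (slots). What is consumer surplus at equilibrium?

Inverting to quantity form: Qs = 725.25 + 0.25P.
At equilibrium Qd = Qs, so 1135.8 - 0.8P = 725.25 + 0.25P; collecting terms, 410.55 = 1.05P and P* = 391.
Plugging P* into demand: Q* = 1135.8 - 0.8(391) = 823.
Demand choke price (Qd = 0): P = 1135.8/0.8 = 1419.75. Consumer surplus = ½ × (1419.75 - 391) × 823 = 423330.625.

Consumer surplus = 423330.625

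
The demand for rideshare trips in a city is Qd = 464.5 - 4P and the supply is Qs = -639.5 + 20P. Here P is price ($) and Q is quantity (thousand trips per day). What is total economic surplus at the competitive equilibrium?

At equilibrium Qd = Qs, so 464.5 - 4P = -639.5 + 20P; collecting terms, 1104 = 24P and P* = 46.
Substitute back: Q* = 464.5 - 4(46) = 280.5.
Demand choke price = 116.125; supply choke price = 31.975. CS = ½(116.125 - 46)(280.5) = 9835.03125; PS = ½(46 - 31.975)(280.5) = 1967.00625. Total surplus = 11802.0375.

Total surplus = 11802.0375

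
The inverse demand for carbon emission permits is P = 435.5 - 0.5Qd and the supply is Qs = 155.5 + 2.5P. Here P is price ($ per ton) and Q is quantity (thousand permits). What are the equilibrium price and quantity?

Rewriting in direct form: Qd = 871 - 2P.
The market clears where 871 - 2P = 155.5 + 2.5P. Rearranging, 4.5P = 715.5, hence P* = 159.
Plugging P* into demand: Q* = 871 - 2(159) = 553.

P* = 159, Q* = 553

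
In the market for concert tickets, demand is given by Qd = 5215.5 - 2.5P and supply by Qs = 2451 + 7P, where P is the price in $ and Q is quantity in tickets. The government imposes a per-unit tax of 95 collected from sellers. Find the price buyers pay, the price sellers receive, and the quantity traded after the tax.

P_b = 361, P_s = 266, Q = 4313

Sellers keep P_s = P_b - 95 per unit, so supply in terms of the buyer price is Qs = 1786 + 7P_b.
Equate demand and the shifted supply: 5215.5 - 2.5P_b = 1786 + 7P_b, giving 9.5P_b = 3429.5, so P_b = 361.
Then P_s = 361 - 95 = 266 and Q = 5215.5 - 2.5(361) = 4313.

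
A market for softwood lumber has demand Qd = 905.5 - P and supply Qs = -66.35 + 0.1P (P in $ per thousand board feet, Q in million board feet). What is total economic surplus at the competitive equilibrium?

Total surplus = 2662

The market clears where 905.5 - P = -66.35 + 0.1P. Rearranging, 1.1P = 971.85, hence P* = 883.5.
From the demand curve, Q* = 905.5 - 883.5 = 22.
Demand choke price = 905.5; supply choke price = 663.5. CS = ½(905.5 - 883.5)(22) = 242; PS = ½(883.5 - 663.5)(22) = 2420. Total surplus = 2662.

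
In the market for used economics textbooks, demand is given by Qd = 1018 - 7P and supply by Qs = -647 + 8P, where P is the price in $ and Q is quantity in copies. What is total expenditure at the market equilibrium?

Total expenditure = 26751

The market clears where 1018 - 7P = -647 + 8P. Rearranging, 15P = 1665, hence P* = 111.
Plugging P* into demand: Q* = 1018 - 7(111) = 241.
Total expenditure = P* × Q* = 111 × 241 = 26751.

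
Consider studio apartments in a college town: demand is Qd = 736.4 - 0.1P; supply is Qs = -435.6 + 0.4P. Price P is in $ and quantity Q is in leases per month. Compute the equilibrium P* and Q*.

Equating demand and supply, 736.4 - 0.1P = -435.6 + 0.4P gives 0.5P = 1172, so P* = 2344.
Plugging P* into demand: Q* = 736.4 - 0.1(2344) = 502.

P* = 2344, Q* = 502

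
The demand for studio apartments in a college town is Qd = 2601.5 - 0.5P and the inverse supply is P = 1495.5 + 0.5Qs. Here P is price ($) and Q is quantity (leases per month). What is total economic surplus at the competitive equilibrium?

Total surplus = 2749111.25

In direct form, Qs = -2991 + 2P.
Equating demand and supply, 2601.5 - 0.5P = -2991 + 2P gives 2.5P = 5592.5, so P* = 2237.
Then Q* = 2601.5 - 0.5(2237) = 1483.
Demand choke price = 5203; supply choke price = 1495.5. CS = ½(5203 - 2237)(1483) = 2199289; PS = ½(2237 - 1495.5)(1483) = 549822.25. Total surplus = 2749111.25.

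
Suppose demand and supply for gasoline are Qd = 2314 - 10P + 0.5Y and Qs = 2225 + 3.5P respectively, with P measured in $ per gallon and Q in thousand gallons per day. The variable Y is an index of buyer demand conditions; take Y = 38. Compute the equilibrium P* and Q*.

P* = 8, Q* = 2253

With Y = 38, demand is Qd = 2333 - 10P.
The market clears where 2333 - 10P = 2225 + 3.5P. Rearranging, 13.5P = 108, hence P* = 8.
Substitute back: Q* = 2333 - 10(8) = 2253.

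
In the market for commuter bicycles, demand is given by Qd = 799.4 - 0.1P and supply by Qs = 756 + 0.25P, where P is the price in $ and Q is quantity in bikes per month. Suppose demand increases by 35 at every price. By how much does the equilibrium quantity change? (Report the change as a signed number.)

Equating demand and supply, 799.4 - 0.1P = 756 + 0.25P gives 0.35P = 43.4, so P* = 124.
Then Q* = 799.4 - 0.1(124) = 787.
After the shift, demand is Qd = 834.4 - 0.1P.
The new intersection has 78.4 = 0.35P, i.e. P = 224, Q = 812.
ΔQ = 812 - 787 = 25.

ΔQ = 25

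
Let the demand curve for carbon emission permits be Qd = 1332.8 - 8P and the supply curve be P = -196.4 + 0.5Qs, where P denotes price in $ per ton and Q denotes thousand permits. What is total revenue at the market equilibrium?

Rewriting in direct form: Qs = 392.8 + 2P.
Set Qd = Qs: 1332.8 - 8P = 392.8 + 2P, so 940 = 10P and P* = 94.
Substitute back: Q* = 1332.8 - 8(94) = 580.8.
Total revenue = P* × Q* = 94 × 580.8 = 54595.2.

Total revenue = 54595.2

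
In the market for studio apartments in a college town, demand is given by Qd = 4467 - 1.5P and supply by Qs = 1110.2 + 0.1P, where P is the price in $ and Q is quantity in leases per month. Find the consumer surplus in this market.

The market clears where 4467 - 1.5P = 1110.2 + 0.1P. Rearranging, 1.6P = 3356.8, hence P* = 2098.
Plugging P* into demand: Q* = 4467 - 1.5(2098) = 1320.
Demand choke price (Qd = 0): P = 4467/1.5 = 2978. Consumer surplus = ½ × (2978 - 2098) × 1320 = 580800.

Consumer surplus = 580800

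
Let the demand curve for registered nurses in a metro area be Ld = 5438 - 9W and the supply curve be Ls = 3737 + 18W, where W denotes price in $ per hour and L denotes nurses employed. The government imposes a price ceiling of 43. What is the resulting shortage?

Shortage = 540

With W fixed at 43, quantity demanded is 5051 and quantity supplied is 4511.
Shortage = Ld - Ls = 5051 - 4511 = 540.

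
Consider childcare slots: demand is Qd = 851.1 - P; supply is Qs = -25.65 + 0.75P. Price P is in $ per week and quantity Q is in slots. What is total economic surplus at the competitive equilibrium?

Total surplus = 142998.345

At equilibrium Qd = Qs, so 851.1 - P = -25.65 + 0.75P; collecting terms, 876.75 = 1.75P and P* = 501.
Substitute back: Q* = 851.1 - 501 = 350.1.
Demand choke price = 851.1; supply choke price = 34.2. CS = ½(851.1 - 501)(350.1) = 61285.005; PS = ½(501 - 34.2)(350.1) = 81713.34. Total surplus = 142998.345.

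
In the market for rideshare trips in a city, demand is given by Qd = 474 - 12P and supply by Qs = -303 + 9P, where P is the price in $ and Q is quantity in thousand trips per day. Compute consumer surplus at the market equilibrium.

Equating demand and supply, 474 - 12P = -303 + 9P gives 21P = 777, so P* = 37.
Substitute back: Q* = 474 - 12(37) = 30.
Demand choke price (Qd = 0): P = 474/12 = 39.5. Consumer surplus = ½ × (39.5 - 37) × 30 = 37.5.

Consumer surplus = 37.5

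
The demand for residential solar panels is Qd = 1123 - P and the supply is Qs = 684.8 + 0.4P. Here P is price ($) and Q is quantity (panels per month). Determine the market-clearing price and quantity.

Equating demand and supply, 1123 - P = 684.8 + 0.4P gives 1.4P = 438.2, so P* = 313.
Plugging P* into demand: Q* = 1123 - 313 = 810.

P* = 313, Q* = 810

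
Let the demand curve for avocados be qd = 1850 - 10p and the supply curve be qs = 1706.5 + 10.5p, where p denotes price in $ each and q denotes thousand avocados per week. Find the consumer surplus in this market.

Consumer surplus = 158420

At equilibrium qd = qs, so 1850 - 10p = 1706.5 + 10.5p; collecting terms, 143.5 = 20.5p and p* = 7.
Plugging p* into demand: q* = 1850 - 10(7) = 1780.
Demand choke price (qd = 0): p = 1850/10 = 185. Consumer surplus = ½ × (185 - 7) × 1780 = 158420.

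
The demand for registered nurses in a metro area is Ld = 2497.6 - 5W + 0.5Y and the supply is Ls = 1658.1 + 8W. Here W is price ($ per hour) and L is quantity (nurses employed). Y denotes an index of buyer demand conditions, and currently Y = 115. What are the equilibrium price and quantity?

W* = 69, L* = 2210.1

With Y = 115, demand is Ld = 2555.1 - 5W.
At equilibrium Ld = Ls, so 2555.1 - 5W = 1658.1 + 8W; collecting terms, 897 = 13W and W* = 69.
Then L* = 2555.1 - 5(69) = 2210.1.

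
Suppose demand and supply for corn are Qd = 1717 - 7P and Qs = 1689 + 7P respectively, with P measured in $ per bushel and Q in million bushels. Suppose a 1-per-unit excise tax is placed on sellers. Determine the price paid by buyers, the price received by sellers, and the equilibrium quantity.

The tax drives a wedge P_b - P_s = 1. Substituting P_s = P_b - 1 into supply: Qs = 1682 + 7P_b.
Market clearing requires 1717 - 7P_b = 1682 + 7P_b; hence 35 = 14P_b and P_b = 2.5.
So P_s = 1.5 and the quantity traded is Q = 1717 - 7(2.5) = 1699.5.

P_b = 2.5, P_s = 1.5, Q = 1699.5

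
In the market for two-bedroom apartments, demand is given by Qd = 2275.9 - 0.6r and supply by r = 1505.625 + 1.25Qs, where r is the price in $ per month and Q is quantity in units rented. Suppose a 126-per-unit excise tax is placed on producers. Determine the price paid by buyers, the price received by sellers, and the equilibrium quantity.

Rewriting in direct form: Qs = -1204.5 + 0.8r.
The tax drives a wedge r_b - r_s = 126. Substituting r_s = r_b - 126 into supply: Qs = -1305.3 + 0.8r_b.
Set Qd = Qs: 2275.9 - 0.6r_b = -1305.3 + 0.8r_b, so 3581.2 = 1.4r_b and r_b = 2558.
Then r_s = 2558 - 126 = 2432 and Q = 2275.9 - 0.6(2558) = 741.1.

r_b = 2558, r_s = 2432, Q = 741.1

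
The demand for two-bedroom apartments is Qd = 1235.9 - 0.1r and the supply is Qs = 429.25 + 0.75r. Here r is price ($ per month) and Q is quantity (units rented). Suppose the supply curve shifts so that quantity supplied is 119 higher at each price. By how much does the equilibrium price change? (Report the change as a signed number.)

At equilibrium Qd = Qs, so 1235.9 - 0.1r = 429.25 + 0.75r; collecting terms, 806.65 = 0.85r and r* = 949.
Then Q* = 1235.9 - 0.1(949) = 1141.
After the shift, supply is Qs = 548.25 + 0.75r.
The new intersection has 687.65 = 0.85r, i.e. r = 809, Q = 1155.
Δr = 809 - 949 = -140.

Δr = -140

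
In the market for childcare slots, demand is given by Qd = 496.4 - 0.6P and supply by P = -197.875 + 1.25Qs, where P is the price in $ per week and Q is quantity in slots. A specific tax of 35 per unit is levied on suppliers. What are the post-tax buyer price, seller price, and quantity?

Rewriting in direct form: Qs = 158.3 + 0.8P.
The tax drives a wedge P_b - P_s = 35. Substituting P_s = P_b - 35 into supply: Qs = 130.3 + 0.8P_b.
Market clearing requires 496.4 - 0.6P_b = 130.3 + 0.8P_b; hence 366.1 = 1.4P_b and P_b = 261.5.
So P_s = 226.5 and the quantity traded is Q = 496.4 - 0.6(261.5) = 339.5.

P_b = 261.5, P_s = 226.5, Q = 339.5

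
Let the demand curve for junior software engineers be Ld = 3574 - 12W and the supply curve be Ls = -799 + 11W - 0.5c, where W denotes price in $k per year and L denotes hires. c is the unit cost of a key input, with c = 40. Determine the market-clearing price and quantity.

W* = 191, L* = 1282

With c = 40, supply is Ls = -819 + 11W.
Equating demand and supply, 3574 - 12W = -819 + 11W gives 23W = 4393, so W* = 191.
From the demand curve, L* = 3574 - 12(191) = 1282.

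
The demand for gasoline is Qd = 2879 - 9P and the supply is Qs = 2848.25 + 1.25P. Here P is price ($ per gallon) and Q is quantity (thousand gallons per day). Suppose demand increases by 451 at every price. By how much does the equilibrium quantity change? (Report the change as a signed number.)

ΔQ = 55

The market clears where 2879 - 9P = 2848.25 + 1.25P. Rearranging, 10.25P = 30.75, hence P* = 3.
Then Q* = 2879 - 9(3) = 2852.
After the shift, demand is Qd = 3330 - 9P.
The new intersection has 481.75 = 10.25P, i.e. P = 47, Q = 2907.
ΔQ = 2907 - 2852 = 55.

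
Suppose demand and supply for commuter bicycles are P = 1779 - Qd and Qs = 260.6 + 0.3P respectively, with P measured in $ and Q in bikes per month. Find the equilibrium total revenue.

In direct form, Qd = 1779 - P.
Equating demand and supply, 1779 - P = 260.6 + 0.3P gives 1.3P = 1518.4, so P* = 1168.
From the demand curve, Q* = 1779 - 1168 = 611.
Total revenue = P* × Q* = 1168 × 611 = 713648.

Total revenue = 713648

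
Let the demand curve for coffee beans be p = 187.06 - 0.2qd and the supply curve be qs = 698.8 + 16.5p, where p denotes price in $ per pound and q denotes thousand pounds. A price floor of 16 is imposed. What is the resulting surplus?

Surplus = 107.5

Rewriting in direct form: qd = 935.3 - 5p.
With p fixed at 16, quantity demanded is 855.3 and quantity supplied is 962.8.
Surplus = qs - qd = 962.8 - 855.3 = 107.5.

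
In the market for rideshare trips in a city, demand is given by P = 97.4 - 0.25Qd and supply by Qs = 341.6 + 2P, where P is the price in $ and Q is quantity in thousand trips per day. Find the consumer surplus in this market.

Consumer surplus = 15984.72

In direct form, Qd = 389.6 - 4P.
The market clears where 389.6 - 4P = 341.6 + 2P. Rearranging, 6P = 48, hence P* = 8.
Then Q* = 389.6 - 4(8) = 357.6.
Demand choke price (Qd = 0): P = 389.6/4 = 97.4. Consumer surplus = ½ × (97.4 - 8) × 357.6 = 15984.72.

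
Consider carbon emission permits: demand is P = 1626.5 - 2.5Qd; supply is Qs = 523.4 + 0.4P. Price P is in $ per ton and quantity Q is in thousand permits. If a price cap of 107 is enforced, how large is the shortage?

In direct form, Qd = 650.6 - 0.4P.
With P fixed at 107, quantity demanded is 607.8 and quantity supplied is 566.2.
Shortage = Qd - Qs = 607.8 - 566.2 = 41.6.

Shortage = 41.6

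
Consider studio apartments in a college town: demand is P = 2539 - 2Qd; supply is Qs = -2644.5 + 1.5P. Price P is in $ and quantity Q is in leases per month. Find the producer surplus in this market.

Producer surplus = 28227

Inverting to quantity form: Qd = 1269.5 - 0.5P.
Set Qd = Qs: 1269.5 - 0.5P = -2644.5 + 1.5P, so 3914 = 2P and P* = 1957.
Substitute back: Q* = 1269.5 - 0.5(1957) = 291.
Supply choke price (Qs = 0): P = 1763. Producer surplus = ½ × (1957 - 1763) × 291 = 28227.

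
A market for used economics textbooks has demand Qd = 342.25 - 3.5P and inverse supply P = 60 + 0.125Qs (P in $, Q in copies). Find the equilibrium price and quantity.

P* = 71.5, Q* = 92

Solving each curve for Q: Qs = -480 + 8P.
Equating demand and supply, 342.25 - 3.5P = -480 + 8P gives 11.5P = 822.25, so P* = 71.5.
Substitute back: Q* = 342.25 - 3.5(71.5) = 92.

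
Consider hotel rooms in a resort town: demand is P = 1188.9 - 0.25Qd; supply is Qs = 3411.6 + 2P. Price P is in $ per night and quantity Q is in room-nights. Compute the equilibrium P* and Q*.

Solving each curve for Q: Qd = 4755.6 - 4P.
The market clears where 4755.6 - 4P = 3411.6 + 2P. Rearranging, 6P = 1344, hence P* = 224.
Substitute back: Q* = 4755.6 - 4(224) = 3859.6.

P* = 224, Q* = 3859.6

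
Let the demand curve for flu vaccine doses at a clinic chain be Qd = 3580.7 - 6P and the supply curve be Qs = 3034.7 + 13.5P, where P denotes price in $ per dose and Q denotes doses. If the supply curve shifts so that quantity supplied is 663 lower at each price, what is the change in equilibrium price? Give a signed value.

Set Qd = Qs: 3580.7 - 6P = 3034.7 + 13.5P, so 546 = 19.5P and P* = 28.
From the demand curve, Q* = 3580.7 - 6(28) = 3412.7.
After the shift, supply is Qs = 2371.7 + 13.5P.
The new intersection has 1209 = 19.5P, i.e. P = 62, Q = 3208.7.
ΔP = 62 - 28 = 34.

ΔP = 34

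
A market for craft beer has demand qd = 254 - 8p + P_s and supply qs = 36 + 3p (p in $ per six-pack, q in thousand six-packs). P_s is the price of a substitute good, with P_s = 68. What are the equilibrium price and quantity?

p* = 26, q* = 114

With P_s = 68, demand is qd = 322 - 8p.
Equating demand and supply, 322 - 8p = 36 + 3p gives 11p = 286, so p* = 26.
Substitute back: q* = 322 - 8(26) = 114.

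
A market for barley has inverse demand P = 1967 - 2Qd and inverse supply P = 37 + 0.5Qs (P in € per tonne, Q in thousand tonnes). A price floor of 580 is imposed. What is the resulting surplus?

Surplus = 392.5

Inverting to quantity form: Qd = 983.5 - 0.5P and Qs = -74 + 2P.
At P = 580: Qd = 693.5 and Qs = 1086.
Surplus = Qs - Qd = 1086 - 693.5 = 392.5.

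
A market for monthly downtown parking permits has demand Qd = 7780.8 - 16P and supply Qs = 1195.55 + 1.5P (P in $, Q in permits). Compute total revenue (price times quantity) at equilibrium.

Total revenue = 662288

The market clears where 7780.8 - 16P = 1195.55 + 1.5P. Rearranging, 17.5P = 6585.25, hence P* = 376.3.
Plugging P* into demand: Q* = 7780.8 - 16(376.3) = 1760.
Total revenue = P* × Q* = 376.3 × 1760 = 662288.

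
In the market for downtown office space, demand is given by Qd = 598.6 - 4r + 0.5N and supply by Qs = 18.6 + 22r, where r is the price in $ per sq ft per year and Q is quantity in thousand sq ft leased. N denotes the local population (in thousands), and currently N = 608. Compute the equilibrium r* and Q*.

r* = 34, Q* = 766.6

With N = 608, demand is Qd = 902.6 - 4r.
The market clears where 902.6 - 4r = 18.6 + 22r. Rearranging, 26r = 884, hence r* = 34.
Plugging r* into demand: Q* = 902.6 - 4(34) = 766.6.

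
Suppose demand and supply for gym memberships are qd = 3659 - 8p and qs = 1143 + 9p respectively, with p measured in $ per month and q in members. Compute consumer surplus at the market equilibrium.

Consumer surplus = 382851.5625

Set qd = qs: 3659 - 8p = 1143 + 9p, so 2516 = 17p and p* = 148.
Plugging p* into demand: q* = 3659 - 8(148) = 2475.
Demand choke price (qd = 0): p = 3659/8 = 457.375. Consumer surplus = ½ × (457.375 - 148) × 2475 = 382851.5625.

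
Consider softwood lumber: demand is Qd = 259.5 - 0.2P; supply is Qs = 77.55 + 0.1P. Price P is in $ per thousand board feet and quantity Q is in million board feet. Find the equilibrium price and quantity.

At equilibrium Qd = Qs, so 259.5 - 0.2P = 77.55 + 0.1P; collecting terms, 181.95 = 0.3P and P* = 606.5.
Plugging P* into demand: Q* = 259.5 - 0.2(606.5) = 138.2.

P* = 606.5, Q* = 138.2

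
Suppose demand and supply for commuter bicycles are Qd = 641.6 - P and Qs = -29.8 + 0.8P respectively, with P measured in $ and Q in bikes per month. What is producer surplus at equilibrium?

Producer surplus = 45091.225

The market clears where 641.6 - P = -29.8 + 0.8P. Rearranging, 1.8P = 671.4, hence P* = 373.
Plugging P* into demand: Q* = 641.6 - 373 = 268.6.
Supply choke price (Qs = 0): P = 37.25. Producer surplus = ½ × (373 - 37.25) × 268.6 = 45091.225.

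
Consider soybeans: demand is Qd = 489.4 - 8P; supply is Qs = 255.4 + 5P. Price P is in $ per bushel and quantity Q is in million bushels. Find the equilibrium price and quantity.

The market clears where 489.4 - 8P = 255.4 + 5P. Rearranging, 13P = 234, hence P* = 18.
Then Q* = 489.4 - 8(18) = 345.4.

P* = 18, Q* = 345.4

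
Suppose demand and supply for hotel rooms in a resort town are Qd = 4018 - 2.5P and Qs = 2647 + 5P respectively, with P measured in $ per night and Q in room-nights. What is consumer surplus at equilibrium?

Set Qd = Qs: 4018 - 2.5P = 2647 + 5P, so 1371 = 7.5P and P* = 182.8.
From the demand curve, Q* = 4018 - 2.5(182.8) = 3561.
Demand choke price (Qd = 0): P = 4018/2.5 = 1607.2. Consumer surplus = ½ × (1607.2 - 182.8) × 3561 = 2536144.2.

Consumer surplus = 2536144.2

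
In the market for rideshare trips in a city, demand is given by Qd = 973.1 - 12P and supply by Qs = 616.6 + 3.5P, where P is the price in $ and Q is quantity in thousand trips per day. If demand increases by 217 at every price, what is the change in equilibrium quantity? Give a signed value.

At equilibrium Qd = Qs, so 973.1 - 12P = 616.6 + 3.5P; collecting terms, 356.5 = 15.5P and P* = 23.
Substitute back: Q* = 973.1 - 12(23) = 697.1.
After the shift, demand is Qd = 1190.1 - 12P.
The new intersection has 573.5 = 15.5P, i.e. P = 37, Q = 746.1.
ΔQ = 746.1 - 697.1 = 49.

ΔQ = 49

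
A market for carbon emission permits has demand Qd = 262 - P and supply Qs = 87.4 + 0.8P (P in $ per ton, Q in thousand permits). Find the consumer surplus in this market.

Set Qd = Qs: 262 - P = 87.4 + 0.8P, so 174.6 = 1.8P and P* = 97.
From the demand curve, Q* = 262 - 97 = 165.
Demand choke price (Qd = 0): P = 262. Consumer surplus = ½ × (262 - 97) × 165 = 13612.5.

Consumer surplus = 13612.5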